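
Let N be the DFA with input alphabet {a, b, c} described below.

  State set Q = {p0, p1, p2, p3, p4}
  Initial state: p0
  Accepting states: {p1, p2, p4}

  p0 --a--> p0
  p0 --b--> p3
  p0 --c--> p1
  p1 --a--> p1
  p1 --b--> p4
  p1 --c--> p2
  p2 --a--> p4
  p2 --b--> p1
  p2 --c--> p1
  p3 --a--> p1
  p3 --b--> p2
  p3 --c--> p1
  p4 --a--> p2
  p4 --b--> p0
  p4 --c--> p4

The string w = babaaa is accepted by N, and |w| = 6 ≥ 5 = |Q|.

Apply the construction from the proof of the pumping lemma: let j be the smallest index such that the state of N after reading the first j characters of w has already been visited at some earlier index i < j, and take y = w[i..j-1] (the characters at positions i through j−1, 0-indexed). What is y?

aa

State sequence: p0 -b-> p3 -a-> p1 -b-> p4 -a-> p2 -a-> p4 -a-> p2
First repeat at step 5: p4 was already visited.

So i = 3, j = 5, giving x = w[0:3] = bab, y = w[3:5] = aa, z = w[5:6] = a.
Check: |xy| = 5 ≤ 5 and |y| = 2 ≥ 1. Reading y takes N from p4 back to p4, so every xyⁱz is accepted.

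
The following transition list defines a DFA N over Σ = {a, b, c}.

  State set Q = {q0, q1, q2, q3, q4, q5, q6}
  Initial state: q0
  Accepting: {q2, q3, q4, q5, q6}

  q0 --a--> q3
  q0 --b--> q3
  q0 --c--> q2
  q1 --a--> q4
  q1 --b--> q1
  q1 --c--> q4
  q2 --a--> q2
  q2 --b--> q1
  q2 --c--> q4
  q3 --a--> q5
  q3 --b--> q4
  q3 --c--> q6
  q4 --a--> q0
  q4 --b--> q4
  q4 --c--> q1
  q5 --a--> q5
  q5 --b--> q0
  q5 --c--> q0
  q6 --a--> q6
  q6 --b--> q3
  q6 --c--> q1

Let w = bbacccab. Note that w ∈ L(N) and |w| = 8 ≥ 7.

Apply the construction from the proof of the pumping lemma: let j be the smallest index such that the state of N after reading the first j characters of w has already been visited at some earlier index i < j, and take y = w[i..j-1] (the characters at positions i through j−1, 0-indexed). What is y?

State sequence: q0 -b-> q3 -b-> q4 -a-> q0 -c-> q2 -c-> q4 -c-> q1 -a-> q4 -b-> q4
First repeat at step 3: q0 was already visited.

So i = 0, j = 3, giving x = w[0:0] = ε, y = w[0:3] = bba, z = w[3:8] = cccab.
Check: |xy| = 3 ≤ 7 and |y| = 3 ≥ 1. Reading y takes N from q0 back to q0, so every xyⁱz is accepted.

bba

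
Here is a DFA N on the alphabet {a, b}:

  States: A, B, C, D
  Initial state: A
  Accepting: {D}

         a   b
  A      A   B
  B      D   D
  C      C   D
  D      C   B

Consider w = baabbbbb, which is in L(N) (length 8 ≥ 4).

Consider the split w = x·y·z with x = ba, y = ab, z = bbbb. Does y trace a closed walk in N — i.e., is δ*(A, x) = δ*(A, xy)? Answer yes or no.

yes

Run of N on the first 4 characters of w = b a a b:
  step 0: A  (start)
  step 1: B  (read b: A→B)
  step 2: D  (read a: B→D)
  step 3: C  (read a: D→C)
  step 4: D  (read b: C→D)

After x (step 2): D. After xy (step 4): D.
They match, so y = ab drives N around a cycle from D back to itself; pumping y any number of times keeps N in D before reading z, and xyⁱz ∈ L(N) for every i ≥ 0.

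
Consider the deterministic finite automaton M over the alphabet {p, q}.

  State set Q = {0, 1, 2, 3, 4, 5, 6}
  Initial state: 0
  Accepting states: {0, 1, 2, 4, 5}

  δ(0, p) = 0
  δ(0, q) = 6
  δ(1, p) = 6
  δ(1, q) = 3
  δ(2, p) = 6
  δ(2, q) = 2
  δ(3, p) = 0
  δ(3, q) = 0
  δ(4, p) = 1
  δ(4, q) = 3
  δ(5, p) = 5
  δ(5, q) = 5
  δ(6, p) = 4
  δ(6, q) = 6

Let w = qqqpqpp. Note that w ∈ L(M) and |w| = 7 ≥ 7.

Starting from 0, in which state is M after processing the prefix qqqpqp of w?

State sequence: 0 -q-> 6 -q-> 6 -q-> 6 -p-> 4 -q-> 3 -p-> 0

After reading 6 characters, M is in state 0.

0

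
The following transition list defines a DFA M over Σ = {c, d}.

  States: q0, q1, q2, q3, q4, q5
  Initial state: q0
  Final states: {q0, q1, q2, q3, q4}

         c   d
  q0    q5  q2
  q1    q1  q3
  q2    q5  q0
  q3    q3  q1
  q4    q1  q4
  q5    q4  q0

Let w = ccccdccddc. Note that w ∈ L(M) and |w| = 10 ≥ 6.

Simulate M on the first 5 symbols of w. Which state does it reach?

State sequence: q0 -c-> q5 -c-> q4 -c-> q1 -c-> q1 -d-> q3

After reading 5 characters, M is in state q3.

q3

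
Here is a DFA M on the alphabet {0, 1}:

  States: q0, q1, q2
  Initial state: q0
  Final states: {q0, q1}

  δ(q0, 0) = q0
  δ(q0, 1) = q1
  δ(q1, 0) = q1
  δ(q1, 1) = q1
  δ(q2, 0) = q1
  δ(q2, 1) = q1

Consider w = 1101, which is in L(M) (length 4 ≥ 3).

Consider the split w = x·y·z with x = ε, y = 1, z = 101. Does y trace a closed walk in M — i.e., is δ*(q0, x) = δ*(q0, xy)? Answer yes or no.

State sequence: q0 -1-> q1

After x (step 0): q0. After xy (step 1): q1.
They differ (q0 ≠ q1), so y is not a cycle from the state after x; this split is not the one the pumping-lemma construction produces, and pumping y need not keep the string in L(M).

no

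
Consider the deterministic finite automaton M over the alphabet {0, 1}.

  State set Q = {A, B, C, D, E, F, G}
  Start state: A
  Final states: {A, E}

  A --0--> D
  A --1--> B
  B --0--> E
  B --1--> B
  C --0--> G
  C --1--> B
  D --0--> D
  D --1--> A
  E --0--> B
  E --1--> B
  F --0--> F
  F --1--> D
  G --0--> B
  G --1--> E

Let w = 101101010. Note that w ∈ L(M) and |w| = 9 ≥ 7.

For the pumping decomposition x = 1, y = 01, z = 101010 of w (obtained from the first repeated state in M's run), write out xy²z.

10101101010

xy^2z = 1·01·01·101010 = 10101101010.
Reading y = 01 takes M from B back to B, so after x·y·y the machine is still in B, and z then leads to the accepting state E. Hence 10101101010 ∈ L(M).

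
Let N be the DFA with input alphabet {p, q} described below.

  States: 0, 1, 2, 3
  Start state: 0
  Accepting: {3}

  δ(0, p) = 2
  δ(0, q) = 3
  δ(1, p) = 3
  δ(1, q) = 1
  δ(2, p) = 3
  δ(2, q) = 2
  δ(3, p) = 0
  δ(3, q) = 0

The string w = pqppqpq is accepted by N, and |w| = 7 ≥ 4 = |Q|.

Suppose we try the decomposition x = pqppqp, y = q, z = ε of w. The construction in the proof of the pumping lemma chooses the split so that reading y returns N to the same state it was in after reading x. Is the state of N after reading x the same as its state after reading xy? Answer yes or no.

Run of N on the first 7 characters of w = p q p p q p q:
  step 0: 0  (start)
  step 1: 2  (read p: 0→2)
  step 2: 2  (read q: 2→2)
  step 3: 3  (read p: 2→3)
  step 4: 0  (read p: 3→0)
  step 5: 3  (read q: 0→3)
  step 6: 0  (read p: 3→0)
  step 7: 3  (read q: 0→3)

After x (step 6): 0. After xy (step 7): 3.
They differ (0 ≠ 3), so y is not a cycle from the state after x; this split is not the one the pumping-lemma construction produces, and pumping y need not keep the string in L(N).

no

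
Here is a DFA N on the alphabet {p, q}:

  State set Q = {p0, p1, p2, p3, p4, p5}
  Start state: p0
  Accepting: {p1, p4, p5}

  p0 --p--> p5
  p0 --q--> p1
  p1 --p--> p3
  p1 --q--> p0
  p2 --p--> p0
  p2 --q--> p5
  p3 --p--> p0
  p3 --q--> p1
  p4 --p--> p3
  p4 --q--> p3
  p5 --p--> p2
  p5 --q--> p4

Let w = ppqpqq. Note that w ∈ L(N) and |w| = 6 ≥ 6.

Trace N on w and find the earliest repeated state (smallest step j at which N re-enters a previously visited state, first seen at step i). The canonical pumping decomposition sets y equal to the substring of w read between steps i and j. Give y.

Run of N on w = p p q p q q:
  step 0: p0  (start)
  step 1: p5  (read p: p0→p5)
  step 2: p2  (read p: p5→p2)
  step 3: p5  (read q: p2→p5)   ← first repeat (p5 seen earlier)
  step 4: p2  (read p: p5→p2)
  step 5: p5  (read q: p2→p5)
  step 6: p4  (read q: p5→p4)

So i = 1, j = 3, giving x = w[0:1] = p, y = w[1:3] = pq, z = w[3:6] = pqq.
Check: |xy| = 3 ≤ 6 and |y| = 2 ≥ 1. Reading y takes N from p5 back to p5, so every xyⁱz is accepted.

pq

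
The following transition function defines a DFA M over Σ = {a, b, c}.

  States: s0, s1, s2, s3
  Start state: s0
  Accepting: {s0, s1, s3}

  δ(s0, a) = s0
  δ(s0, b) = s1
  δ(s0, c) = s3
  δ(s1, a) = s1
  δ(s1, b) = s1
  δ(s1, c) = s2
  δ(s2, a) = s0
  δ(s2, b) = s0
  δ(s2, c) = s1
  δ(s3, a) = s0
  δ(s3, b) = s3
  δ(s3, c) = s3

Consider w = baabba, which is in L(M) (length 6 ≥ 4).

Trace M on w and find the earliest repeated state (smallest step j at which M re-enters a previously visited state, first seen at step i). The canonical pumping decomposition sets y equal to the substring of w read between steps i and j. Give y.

Run of M on w = b a a b b a:
  step 0: s0  (start)
  step 1: s1  (read b: s0→s1)
  step 2: s1  (read a: s1→s1)   ← first repeat (s1 seen earlier)
  step 3: s1  (read a: s1→s1)
  step 4: s1  (read b: s1→s1)
  step 5: s1  (read b: s1→s1)
  step 6: s1  (read a: s1→s1)

So i = 1, j = 2, giving x = w[0:1] = b, y = w[1:2] = a, z = w[2:6] = abba.
Check: |xy| = 2 ≤ 4 and |y| = 1 ≥ 1. Reading y takes M from s1 back to s1, so every xyⁱz is accepted.

a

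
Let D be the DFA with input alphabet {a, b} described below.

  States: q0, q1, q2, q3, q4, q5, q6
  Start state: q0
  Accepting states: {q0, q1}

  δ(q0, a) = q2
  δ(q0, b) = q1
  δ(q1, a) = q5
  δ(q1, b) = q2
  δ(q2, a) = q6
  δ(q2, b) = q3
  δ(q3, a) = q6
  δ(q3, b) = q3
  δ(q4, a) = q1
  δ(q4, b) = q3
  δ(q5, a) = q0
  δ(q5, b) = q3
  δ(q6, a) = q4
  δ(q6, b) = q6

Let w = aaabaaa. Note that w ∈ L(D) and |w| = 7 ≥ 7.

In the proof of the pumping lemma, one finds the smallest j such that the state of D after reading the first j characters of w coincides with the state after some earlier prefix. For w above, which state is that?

q6

Run of D on w = a a a b a a a:
  step 0: q0  (start)
  step 1: q2  (read a: q0→q2)
  step 2: q6  (read a: q2→q6)
  step 3: q4  (read a: q6→q4)
  step 4: q3  (read b: q4→q3)
  step 5: q6  (read a: q3→q6)   ← first repeat (q6 seen earlier)
  step 6: q4  (read a: q6→q4)
  step 7: q1  (read a: q4→q1)

The earliest repeat is at step j = 5: D is in q6, which it already visited at step i = 2.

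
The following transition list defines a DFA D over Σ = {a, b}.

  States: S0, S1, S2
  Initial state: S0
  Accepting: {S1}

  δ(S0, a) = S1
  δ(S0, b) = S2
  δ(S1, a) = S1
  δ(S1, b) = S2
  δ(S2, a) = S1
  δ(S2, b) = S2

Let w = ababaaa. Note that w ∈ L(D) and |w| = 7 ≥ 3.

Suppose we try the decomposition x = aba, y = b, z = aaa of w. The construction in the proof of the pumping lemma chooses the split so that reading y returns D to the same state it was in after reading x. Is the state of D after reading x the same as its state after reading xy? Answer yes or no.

no

Run of D on the first 4 characters of w = a b a b:
  step 0: S0  (start)
  step 1: S1  (read a: S0→S1)
  step 2: S2  (read b: S1→S2)
  step 3: S1  (read a: S2→S1)
  step 4: S2  (read b: S1→S2)

After x (step 3): S1. After xy (step 4): S2.
They differ (S1 ≠ S2), so y is not a cycle from the state after x; this split is not the one the pumping-lemma construction produces, and pumping y need not keep the string in L(D).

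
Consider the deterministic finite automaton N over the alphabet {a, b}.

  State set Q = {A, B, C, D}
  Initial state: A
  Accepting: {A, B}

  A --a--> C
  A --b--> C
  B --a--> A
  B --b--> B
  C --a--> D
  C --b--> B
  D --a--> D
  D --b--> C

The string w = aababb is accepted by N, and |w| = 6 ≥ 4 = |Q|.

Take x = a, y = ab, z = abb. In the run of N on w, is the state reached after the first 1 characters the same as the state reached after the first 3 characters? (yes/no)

State sequence: A -a-> C -a-> D -b-> C

After x (step 1): C. After xy (step 3): C.
They match, so y = ab drives N around a cycle from C back to itself; pumping y any number of times keeps N in C before reading z, and xyⁱz ∈ L(N) for every i ≥ 0.

yes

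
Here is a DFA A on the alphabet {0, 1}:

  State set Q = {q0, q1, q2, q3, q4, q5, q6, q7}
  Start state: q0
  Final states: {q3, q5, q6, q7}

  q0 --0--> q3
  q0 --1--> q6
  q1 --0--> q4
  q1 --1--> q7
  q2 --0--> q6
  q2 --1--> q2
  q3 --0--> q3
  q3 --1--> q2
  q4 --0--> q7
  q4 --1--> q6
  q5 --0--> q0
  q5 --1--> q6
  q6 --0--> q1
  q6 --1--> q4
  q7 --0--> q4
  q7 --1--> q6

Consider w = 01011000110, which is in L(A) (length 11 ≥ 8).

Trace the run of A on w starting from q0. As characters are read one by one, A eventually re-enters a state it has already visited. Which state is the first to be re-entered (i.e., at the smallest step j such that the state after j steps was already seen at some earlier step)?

Run of A on w = 0 1 0 1 1 0 0 0 1 1 0:
  step 0: q0  (start)
  step 1: q3  (read 0: q0→q3)
  step 2: q2  (read 1: q3→q2)
  step 3: q6  (read 0: q2→q6)
  step 4: q4  (read 1: q6→q4)
  step 5: q6  (read 1: q4→q6)   ← first repeat (q6 seen earlier)
  step 6: q1  (read 0: q6→q1)
  step 7: q4  (read 0: q1→q4)
  step 8: q7  (read 0: q4→q7)
  step 9: q6  (read 1: q7→q6)
  step 10: q4  (read 1: q6→q4)
  step 11: q7  (read 0: q4→q7)

The earliest repeat is at step j = 5: A is in q6, which it already visited at step i = 3.
The DFA has 8 states, so the proof of the pumping lemma guarantees a repeated state among the first 8+1 visited; the segment between the two visits is the pumpable y.

q6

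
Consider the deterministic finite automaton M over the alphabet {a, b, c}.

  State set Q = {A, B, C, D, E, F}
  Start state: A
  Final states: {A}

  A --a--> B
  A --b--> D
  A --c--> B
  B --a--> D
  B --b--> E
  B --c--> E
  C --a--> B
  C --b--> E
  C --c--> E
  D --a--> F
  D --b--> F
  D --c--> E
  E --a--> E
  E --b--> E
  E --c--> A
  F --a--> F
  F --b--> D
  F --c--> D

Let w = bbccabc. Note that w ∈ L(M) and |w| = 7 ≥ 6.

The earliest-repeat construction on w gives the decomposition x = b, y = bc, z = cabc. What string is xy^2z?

xy^2z = b·bc·bc·cabc = bbcbccabc.
Reading y = bc takes M from D back to D, so after x·y·y the machine is still in D, and z then leads to the accepting state A. Hence bbcbccabc ∈ L(M).

bbcbccabc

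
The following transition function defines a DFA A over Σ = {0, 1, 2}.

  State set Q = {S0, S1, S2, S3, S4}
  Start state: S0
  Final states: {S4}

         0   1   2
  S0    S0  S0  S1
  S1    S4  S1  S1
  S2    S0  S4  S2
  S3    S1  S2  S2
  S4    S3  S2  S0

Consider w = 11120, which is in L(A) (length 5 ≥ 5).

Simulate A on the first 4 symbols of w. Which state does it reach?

S1

Run of A on the first 4 characters of w = 1 1 1 2:
  step 0: S0  (start)
  step 1: S0  (read 1: S0→S0)
  step 2: S0  (read 1: S0→S0)
  step 3: S0  (read 1: S0→S0)
  step 4: S1  (read 2: S0→S1)

After reading 4 characters, A is in state S1.
(This kind of state-tracing is the core of the pumping-lemma construction: with 5 states, pigeonhole forces a repeat within the first 5 steps.)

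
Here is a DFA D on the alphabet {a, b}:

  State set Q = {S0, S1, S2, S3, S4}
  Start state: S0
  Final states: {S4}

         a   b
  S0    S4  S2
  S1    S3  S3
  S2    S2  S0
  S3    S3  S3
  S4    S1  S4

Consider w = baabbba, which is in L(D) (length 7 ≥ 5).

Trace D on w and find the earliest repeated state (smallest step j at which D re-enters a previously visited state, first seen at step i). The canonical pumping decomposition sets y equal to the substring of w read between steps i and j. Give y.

a

State sequence: S0 -b-> S2 -a-> S2 -a-> S2 -b-> S0 -b-> S2 -b-> S0 -a-> S4
First repeat at step 2: S2 was already visited.

So i = 1, j = 2, giving x = w[0:1] = b, y = w[1:2] = a, z = w[2:7] = abbba.
Check: |xy| = 2 ≤ 5 and |y| = 1 ≥ 1. Reading y takes D from S2 back to S2, so every xyⁱz is accepted.
Pumping length from the standard proof: p = 5 (the number of states). The repeated state found above gives |xy| = j ≤ 5 and |y| = j − i ≥ 1.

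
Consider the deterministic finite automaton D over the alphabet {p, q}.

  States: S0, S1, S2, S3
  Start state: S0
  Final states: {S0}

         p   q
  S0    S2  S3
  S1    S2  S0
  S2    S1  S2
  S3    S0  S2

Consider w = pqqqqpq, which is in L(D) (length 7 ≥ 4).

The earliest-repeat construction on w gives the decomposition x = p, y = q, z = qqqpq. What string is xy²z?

xy^2z = p·q·q·qqqpq = pqqqqqpq.
Reading y = q takes D from S2 back to S2, so after x·y·y the machine is still in S2, and z then leads to the accepting state S0. Hence pqqqqqpq ∈ L(D).

pqqqqqpq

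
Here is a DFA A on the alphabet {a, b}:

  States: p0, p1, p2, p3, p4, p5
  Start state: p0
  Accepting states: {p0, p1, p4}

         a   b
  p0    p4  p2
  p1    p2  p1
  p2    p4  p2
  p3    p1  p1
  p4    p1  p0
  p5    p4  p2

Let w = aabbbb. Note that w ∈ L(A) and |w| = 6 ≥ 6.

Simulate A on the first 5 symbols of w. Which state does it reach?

State sequence: p0 -a-> p4 -a-> p1 -b-> p1 -b-> p1 -b-> p1

After reading 5 characters, A is in state p1.
(This kind of state-tracing is the core of the pumping-lemma construction: with 6 states, pigeonhole forces a repeat within the first 6 steps.)

p1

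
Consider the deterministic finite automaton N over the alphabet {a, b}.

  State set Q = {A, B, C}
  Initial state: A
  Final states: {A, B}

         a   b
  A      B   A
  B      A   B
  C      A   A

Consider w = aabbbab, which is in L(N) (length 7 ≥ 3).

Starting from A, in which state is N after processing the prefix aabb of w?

Run of N on the first 4 characters of w = a a b b:
  step 0: A  (start)
  step 1: B  (read a: A→B)
  step 2: A  (read a: B→A)
  step 3: A  (read b: A→A)
  step 4: A  (read b: A→A)

After reading 4 characters, N is in state A.

A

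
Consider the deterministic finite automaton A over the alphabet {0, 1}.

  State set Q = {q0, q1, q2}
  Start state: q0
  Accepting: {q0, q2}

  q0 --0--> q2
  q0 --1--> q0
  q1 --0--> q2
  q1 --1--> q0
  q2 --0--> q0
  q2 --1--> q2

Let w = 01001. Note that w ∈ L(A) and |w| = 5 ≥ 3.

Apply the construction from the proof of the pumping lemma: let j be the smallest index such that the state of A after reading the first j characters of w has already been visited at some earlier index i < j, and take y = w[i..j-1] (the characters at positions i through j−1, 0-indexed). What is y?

1

Run of A on w = 0 1 0 0 1:
  step 0: q0  (start)
  step 1: q2  (read 0: q0→q2)
  step 2: q2  (read 1: q2→q2)   ← first repeat (q2 seen earlier)
  step 3: q0  (read 0: q2→q0)
  step 4: q2  (read 0: q0→q2)
  step 5: q2  (read 1: q2→q2)

So i = 1, j = 2, giving x = w[0:1] = 0, y = w[1:2] = 1, z = w[2:5] = 001.
Check: |xy| = 2 ≤ 3 and |y| = 1 ≥ 1. Reading y takes A from q2 back to q2, so every xyⁱz is accepted.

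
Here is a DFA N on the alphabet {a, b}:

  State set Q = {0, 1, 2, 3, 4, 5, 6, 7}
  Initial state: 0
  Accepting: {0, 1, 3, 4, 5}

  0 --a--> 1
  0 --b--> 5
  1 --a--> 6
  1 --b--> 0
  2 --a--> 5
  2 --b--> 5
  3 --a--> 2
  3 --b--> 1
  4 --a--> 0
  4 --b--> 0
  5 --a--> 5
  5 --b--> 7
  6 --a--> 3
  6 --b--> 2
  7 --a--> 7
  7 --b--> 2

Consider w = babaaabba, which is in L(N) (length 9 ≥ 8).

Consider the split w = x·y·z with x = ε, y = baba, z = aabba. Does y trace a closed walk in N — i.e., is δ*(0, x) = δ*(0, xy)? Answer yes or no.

State sequence: 0 -b-> 5 -a-> 5 -b-> 7 -a-> 7

After x (step 0): 0. After xy (step 4): 7.
They differ (0 ≠ 7), so y is not a cycle from the state after x; this split is not the one the pumping-lemma construction produces, and pumping y need not keep the string in L(N).

no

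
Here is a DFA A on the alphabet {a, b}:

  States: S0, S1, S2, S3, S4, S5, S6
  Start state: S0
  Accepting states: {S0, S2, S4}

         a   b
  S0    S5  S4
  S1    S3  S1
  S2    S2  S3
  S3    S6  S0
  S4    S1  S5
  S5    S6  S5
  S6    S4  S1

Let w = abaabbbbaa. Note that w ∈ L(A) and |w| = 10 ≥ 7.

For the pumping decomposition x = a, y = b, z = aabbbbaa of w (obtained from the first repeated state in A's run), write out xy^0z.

xy⁰z = xz = a·aabbbbaa = aaabbbbaa.
Reading y = b takes A from S5 back to S5, so after x the machine is still in S5, and z then leads to the accepting state S4. Hence aaabbbbaa ∈ L(A).

aaabbbbaa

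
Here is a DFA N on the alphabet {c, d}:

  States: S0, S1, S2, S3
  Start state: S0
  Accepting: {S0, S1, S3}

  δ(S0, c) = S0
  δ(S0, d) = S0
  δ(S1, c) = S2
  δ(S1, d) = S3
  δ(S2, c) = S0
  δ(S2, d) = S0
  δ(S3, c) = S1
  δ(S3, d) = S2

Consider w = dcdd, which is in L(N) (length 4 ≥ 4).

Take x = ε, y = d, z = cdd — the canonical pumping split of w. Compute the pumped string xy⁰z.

cdd

xy⁰z = xz = ε·cdd = cdd.
Reading y = d takes N from S0 back to S0, so after x the machine is still in S0, and z then leads to the accepting state S0. Hence cdd ∈ L(N).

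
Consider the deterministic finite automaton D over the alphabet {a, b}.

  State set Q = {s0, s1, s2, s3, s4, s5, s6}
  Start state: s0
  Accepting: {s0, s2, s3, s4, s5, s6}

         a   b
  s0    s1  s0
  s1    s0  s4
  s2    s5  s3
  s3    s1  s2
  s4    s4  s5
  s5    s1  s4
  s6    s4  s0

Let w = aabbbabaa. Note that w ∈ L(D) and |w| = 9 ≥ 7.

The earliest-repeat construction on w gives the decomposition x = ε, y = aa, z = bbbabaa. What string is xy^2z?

xy^2z = ε·aa·aa·bbbabaa = aaaabbbabaa.
Reading y = aa takes D from s0 back to s0, so after x·y·y the machine is still in s0, and z then leads to the accepting state s4. Hence aaaabbbabaa ∈ L(D).

aaaabbbabaa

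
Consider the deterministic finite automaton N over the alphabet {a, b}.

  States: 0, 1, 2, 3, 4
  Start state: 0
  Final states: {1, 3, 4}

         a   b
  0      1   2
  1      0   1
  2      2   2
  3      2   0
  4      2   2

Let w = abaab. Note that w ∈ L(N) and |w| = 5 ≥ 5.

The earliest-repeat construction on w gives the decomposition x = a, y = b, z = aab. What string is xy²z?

xy^2z = a·b·b·aab = abbaab.
Reading y = b takes N from 1 back to 1, so after x·y·y the machine is still in 1, and z then leads to the accepting state 1. Hence abbaab ∈ L(N).

abbaab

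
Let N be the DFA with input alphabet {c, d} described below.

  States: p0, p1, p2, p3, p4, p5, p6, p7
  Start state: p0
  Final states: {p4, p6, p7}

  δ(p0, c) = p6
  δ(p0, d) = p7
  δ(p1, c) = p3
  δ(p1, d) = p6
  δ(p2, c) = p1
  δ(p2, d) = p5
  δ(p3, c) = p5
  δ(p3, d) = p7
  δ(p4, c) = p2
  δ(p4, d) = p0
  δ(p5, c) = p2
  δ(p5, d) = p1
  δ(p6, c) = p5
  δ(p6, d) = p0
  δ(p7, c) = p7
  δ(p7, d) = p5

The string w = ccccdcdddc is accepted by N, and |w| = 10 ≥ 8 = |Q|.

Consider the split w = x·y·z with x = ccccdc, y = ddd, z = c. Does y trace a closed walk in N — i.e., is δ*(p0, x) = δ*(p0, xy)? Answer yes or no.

no

State sequence: p0 -c-> p6 -c-> p5 -c-> p2 -c-> p1 -d-> p6 -c-> p5 -d-> p1 -d-> p6 -d-> p0

After x (step 6): p5. After xy (step 9): p0.
They differ (p5 ≠ p0), so y is not a cycle from the state after x; this split is not the one the pumping-lemma construction produces, and pumping y need not keep the string in L(N).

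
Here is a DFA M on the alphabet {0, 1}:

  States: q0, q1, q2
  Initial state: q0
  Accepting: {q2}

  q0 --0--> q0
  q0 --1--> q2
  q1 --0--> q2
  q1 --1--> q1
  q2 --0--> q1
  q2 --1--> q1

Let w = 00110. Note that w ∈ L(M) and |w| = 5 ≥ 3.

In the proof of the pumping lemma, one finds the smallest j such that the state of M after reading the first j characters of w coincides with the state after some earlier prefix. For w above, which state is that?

State sequence: q0 -0-> q0 -0-> q0 -1-> q2 -1-> q1 -0-> q2
First repeat at step 1: q0 was already visited.

The earliest repeat is at step j = 1: M is in q0, which it already visited at step i = 0.

q0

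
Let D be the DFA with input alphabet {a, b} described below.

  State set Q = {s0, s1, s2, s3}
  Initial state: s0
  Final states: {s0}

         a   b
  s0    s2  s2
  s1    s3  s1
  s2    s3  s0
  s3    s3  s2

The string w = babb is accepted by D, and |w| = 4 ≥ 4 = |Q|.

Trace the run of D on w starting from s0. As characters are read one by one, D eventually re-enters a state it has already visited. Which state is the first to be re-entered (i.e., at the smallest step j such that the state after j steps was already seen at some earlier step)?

s2

State sequence: s0 -b-> s2 -a-> s3 -b-> s2 -b-> s0
First repeat at step 3: s2 was already visited.

The earliest repeat is at step j = 3: D is in s2, which it already visited at step i = 1.
Since D has 4 states, any run of length ≥ 4 visits 4+1 states, so by pigeonhole some state repeats within the first 4 steps — that repeat gives the pumpable loop.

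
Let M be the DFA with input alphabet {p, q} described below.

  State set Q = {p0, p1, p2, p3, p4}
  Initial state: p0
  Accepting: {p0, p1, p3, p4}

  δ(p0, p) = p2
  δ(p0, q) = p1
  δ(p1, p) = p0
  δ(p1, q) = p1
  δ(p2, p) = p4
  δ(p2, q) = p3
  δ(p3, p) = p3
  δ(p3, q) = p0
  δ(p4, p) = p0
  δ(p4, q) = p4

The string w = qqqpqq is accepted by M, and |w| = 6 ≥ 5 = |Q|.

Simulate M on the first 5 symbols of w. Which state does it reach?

State sequence: p0 -q-> p1 -q-> p1 -q-> p1 -p-> p0 -q-> p1

After reading 5 characters, M is in state p1.
(This kind of state-tracing is the core of the pumping-lemma construction: with 5 states, pigeonhole forces a repeat within the first 5 steps.)

p1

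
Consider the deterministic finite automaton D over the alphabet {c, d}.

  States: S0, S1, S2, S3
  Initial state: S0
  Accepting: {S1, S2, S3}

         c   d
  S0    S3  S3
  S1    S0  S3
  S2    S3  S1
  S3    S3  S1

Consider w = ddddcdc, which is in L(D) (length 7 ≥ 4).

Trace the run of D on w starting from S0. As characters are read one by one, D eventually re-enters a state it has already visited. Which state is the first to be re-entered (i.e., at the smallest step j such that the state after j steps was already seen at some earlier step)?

S3

Run of D on w = d d d d c d c:
  step 0: S0  (start)
  step 1: S3  (read d: S0→S3)
  step 2: S1  (read d: S3→S1)
  step 3: S3  (read d: S1→S3)   ← first repeat (S3 seen earlier)
  step 4: S1  (read d: S3→S1)
  step 5: S0  (read c: S1→S0)
  step 6: S3  (read d: S0→S3)
  step 7: S3  (read c: S3→S3)

The earliest repeat is at step j = 3: D is in S3, which it already visited at step i = 1.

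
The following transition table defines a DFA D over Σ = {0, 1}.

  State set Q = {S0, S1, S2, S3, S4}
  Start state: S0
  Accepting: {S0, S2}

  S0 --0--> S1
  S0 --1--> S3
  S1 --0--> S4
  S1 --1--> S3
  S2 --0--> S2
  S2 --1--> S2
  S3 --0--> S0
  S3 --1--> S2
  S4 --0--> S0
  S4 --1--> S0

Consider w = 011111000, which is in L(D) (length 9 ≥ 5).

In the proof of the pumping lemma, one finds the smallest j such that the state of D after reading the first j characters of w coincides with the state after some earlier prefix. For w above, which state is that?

S2

State sequence: S0 -0-> S1 -1-> S3 -1-> S2 -1-> S2 -1-> S2 -1-> S2 -0-> S2 -0-> S2 -0-> S2
First repeat at step 4: S2 was already visited.

The earliest repeat is at step j = 4: D is in S2, which it already visited at step i = 3.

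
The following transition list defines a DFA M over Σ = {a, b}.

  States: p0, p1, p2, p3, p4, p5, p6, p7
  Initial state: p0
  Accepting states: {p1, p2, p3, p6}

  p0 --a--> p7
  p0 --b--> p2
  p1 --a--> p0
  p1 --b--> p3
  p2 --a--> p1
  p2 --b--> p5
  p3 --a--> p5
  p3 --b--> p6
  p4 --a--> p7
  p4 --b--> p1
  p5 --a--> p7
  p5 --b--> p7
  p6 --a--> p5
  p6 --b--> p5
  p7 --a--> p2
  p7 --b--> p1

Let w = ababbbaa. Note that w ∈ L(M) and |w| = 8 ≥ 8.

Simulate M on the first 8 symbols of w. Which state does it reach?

p1

Run of M on the first 8 characters of w = a b a b b b a a:
  step 0: p0  (start)
  step 1: p7  (read a: p0→p7)
  step 2: p1  (read b: p7→p1)
  step 3: p0  (read a: p1→p0)
  step 4: p2  (read b: p0→p2)
  step 5: p5  (read b: p2→p5)
  step 6: p7  (read b: p5→p7)
  step 7: p2  (read a: p7→p2)
  step 8: p1  (read a: p2→p1)

After reading 8 characters, M is in state p1.
(This kind of state-tracing is the core of the pumping-lemma construction: with 8 states, pigeonhole forces a repeat within the first 8 steps.)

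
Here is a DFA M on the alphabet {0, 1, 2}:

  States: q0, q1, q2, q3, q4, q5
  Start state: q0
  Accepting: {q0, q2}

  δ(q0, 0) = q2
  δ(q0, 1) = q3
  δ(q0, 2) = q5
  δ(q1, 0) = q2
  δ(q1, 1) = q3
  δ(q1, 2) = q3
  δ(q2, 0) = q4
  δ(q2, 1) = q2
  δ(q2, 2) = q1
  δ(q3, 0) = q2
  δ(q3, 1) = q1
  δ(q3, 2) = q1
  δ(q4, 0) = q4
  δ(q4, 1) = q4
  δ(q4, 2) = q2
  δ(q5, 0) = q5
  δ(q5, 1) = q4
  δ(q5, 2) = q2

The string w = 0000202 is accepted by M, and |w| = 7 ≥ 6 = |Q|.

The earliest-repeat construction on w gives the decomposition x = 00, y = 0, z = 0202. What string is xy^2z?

00000202

xy^2z = 00·0·0·0202 = 00000202.
Reading y = 0 takes M from q4 back to q4, so after x·y·y the machine is still in q4, and z then leads to the accepting state q2. Hence 00000202 ∈ L(M).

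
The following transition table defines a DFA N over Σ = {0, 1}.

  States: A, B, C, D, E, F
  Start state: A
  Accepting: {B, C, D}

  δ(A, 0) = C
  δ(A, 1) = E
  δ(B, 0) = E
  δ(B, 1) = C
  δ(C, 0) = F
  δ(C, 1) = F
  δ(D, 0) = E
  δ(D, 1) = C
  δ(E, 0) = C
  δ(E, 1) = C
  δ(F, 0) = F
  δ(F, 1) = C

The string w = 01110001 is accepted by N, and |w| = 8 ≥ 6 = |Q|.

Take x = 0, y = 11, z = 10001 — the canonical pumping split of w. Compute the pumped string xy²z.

xy^2z = 0·11·11·10001 = 0111110001.
Reading y = 11 takes N from C back to C, so after x·y·y the machine is still in C, and z then leads to the accepting state C. Hence 0111110001 ∈ L(N).

0111110001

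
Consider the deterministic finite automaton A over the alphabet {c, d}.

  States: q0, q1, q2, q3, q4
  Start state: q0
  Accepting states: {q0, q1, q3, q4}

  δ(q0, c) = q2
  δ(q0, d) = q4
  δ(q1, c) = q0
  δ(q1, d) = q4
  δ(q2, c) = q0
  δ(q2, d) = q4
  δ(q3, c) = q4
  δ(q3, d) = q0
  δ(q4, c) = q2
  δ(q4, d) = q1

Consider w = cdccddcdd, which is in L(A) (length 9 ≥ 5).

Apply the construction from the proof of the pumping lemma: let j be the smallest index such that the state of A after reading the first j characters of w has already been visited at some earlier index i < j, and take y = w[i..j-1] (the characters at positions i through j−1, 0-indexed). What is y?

dc

Run of A on w = c d c c d d c d d:
  step 0: q0  (start)
  step 1: q2  (read c: q0→q2)
  step 2: q4  (read d: q2→q4)
  step 3: q2  (read c: q4→q2)   ← first repeat (q2 seen earlier)
  step 4: q0  (read c: q2→q0)
  step 5: q4  (read d: q0→q4)
  step 6: q1  (read d: q4→q1)
  step 7: q0  (read c: q1→q0)
  step 8: q4  (read d: q0→q4)
  step 9: q1  (read d: q4→q1)

So i = 1, j = 3, giving x = w[0:1] = c, y = w[1:3] = dc, z = w[3:9] = cddcdd.
Check: |xy| = 3 ≤ 5 and |y| = 2 ≥ 1. Reading y takes A from q2 back to q2, so every xyⁱz is accepted.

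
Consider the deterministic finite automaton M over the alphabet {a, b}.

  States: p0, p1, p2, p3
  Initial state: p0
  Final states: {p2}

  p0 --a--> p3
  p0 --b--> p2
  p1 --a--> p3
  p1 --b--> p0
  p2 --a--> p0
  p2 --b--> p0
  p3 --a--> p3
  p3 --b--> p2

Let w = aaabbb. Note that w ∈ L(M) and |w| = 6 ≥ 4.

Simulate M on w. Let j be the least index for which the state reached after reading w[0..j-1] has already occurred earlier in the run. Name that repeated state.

p3

State sequence: p0 -a-> p3 -a-> p3 -a-> p3 -b-> p2 -b-> p0 -b-> p2
First repeat at step 2: p3 was already visited.

The earliest repeat is at step j = 2: M is in p3, which it already visited at step i = 1.
Since M has 4 states, any run of length ≥ 4 visits 4+1 states, so by pigeonhole some state repeats within the first 4 steps — that repeat gives the pumpable loop.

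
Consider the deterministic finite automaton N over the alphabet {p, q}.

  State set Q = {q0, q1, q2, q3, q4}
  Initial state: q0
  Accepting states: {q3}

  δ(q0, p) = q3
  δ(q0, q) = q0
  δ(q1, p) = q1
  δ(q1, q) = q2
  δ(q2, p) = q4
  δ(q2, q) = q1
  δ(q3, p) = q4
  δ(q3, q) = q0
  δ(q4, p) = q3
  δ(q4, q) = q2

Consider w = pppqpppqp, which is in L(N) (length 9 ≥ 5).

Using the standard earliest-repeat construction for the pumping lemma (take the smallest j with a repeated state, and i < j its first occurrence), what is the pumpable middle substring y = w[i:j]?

Run of N on w = p p p q p p p q p:
  step 0: q0  (start)
  step 1: q3  (read p: q0→q3)
  step 2: q4  (read p: q3→q4)
  step 3: q3  (read p: q4→q3)   ← first repeat (q3 seen earlier)
  step 4: q0  (read q: q3→q0)
  step 5: q3  (read p: q0→q3)
  step 6: q4  (read p: q3→q4)
  step 7: q3  (read p: q4→q3)
  step 8: q0  (read q: q3→q0)
  step 9: q3  (read p: q0→q3)

So i = 1, j = 3, giving x = w[0:1] = p, y = w[1:3] = pp, z = w[3:9] = qpppqp.
Check: |xy| = 3 ≤ 5 and |y| = 2 ≥ 1. Reading y takes N from q3 back to q3, so every xyⁱz is accepted.

pp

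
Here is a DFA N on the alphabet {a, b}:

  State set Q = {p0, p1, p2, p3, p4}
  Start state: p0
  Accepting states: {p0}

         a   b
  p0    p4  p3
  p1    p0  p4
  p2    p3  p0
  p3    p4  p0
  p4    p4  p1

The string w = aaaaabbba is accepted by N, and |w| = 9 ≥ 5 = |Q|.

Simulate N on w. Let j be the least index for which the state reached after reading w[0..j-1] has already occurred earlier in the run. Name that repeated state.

p4

Run of N on w = a a a a a b b b a:
  step 0: p0  (start)
  step 1: p4  (read a: p0→p4)
  step 2: p4  (read a: p4→p4)   ← first repeat (p4 seen earlier)
  step 3: p4  (read a: p4→p4)
  step 4: p4  (read a: p4→p4)
  step 5: p4  (read a: p4→p4)
  step 6: p1  (read b: p4→p1)
  step 7: p4  (read b: p1→p4)
  step 8: p1  (read b: p4→p1)
  step 9: p0  (read a: p1→p0)

The earliest repeat is at step j = 2: N is in p4, which it already visited at step i = 1.
With |Q| = 5, pigeonhole forces a state repeat no later than step 5; the substring read between the first and second visits to that state can be pumped.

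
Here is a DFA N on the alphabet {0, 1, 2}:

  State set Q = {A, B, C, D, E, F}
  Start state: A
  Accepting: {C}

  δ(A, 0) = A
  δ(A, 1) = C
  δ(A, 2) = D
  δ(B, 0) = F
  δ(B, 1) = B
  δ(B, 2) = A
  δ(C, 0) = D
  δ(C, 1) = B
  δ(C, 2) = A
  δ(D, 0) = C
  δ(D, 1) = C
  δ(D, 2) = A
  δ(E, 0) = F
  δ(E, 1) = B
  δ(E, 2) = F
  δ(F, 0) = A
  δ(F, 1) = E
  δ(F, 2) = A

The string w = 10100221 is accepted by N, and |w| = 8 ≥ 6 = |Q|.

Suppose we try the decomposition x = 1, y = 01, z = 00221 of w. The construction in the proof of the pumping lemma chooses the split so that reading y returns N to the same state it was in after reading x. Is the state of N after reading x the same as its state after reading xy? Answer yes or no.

yes

State sequence: A -1-> C -0-> D -1-> C

After x (step 1): C. After xy (step 3): C.
They match, so y = 01 drives N around a cycle from C back to itself; pumping y any number of times keeps N in C before reading z, and xyⁱz ∈ L(N) for every i ≥ 0.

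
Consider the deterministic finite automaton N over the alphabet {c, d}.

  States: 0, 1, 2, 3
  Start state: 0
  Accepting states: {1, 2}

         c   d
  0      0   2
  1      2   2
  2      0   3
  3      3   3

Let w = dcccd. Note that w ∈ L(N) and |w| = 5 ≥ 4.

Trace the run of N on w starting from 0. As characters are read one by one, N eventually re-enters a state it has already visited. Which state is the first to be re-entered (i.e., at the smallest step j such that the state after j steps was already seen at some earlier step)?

Run of N on w = d c c c d:
  step 0: 0  (start)
  step 1: 2  (read d: 0→2)
  step 2: 0  (read c: 2→0)   ← first repeat (0 seen earlier)
  step 3: 0  (read c: 0→0)
  step 4: 0  (read c: 0→0)
  step 5: 2  (read d: 0→2)

The earliest repeat is at step j = 2: N is in 0, which it already visited at step i = 0.
Since N has 4 states, any run of length ≥ 4 visits 4+1 states, so by pigeonhole some state repeats within the first 4 steps — that repeat gives the pumpable loop.

0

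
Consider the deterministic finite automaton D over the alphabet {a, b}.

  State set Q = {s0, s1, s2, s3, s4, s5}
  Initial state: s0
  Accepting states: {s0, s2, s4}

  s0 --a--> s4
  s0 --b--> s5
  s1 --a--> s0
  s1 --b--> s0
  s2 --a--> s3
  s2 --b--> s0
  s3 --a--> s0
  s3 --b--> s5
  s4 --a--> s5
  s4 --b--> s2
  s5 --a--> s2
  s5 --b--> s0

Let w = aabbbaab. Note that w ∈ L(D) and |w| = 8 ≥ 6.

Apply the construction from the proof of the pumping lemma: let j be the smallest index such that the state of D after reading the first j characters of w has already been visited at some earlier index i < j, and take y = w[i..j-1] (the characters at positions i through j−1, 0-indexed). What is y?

Run of D on w = a a b b b a a b:
  step 0: s0  (start)
  step 1: s4  (read a: s0→s4)
  step 2: s5  (read a: s4→s5)
  step 3: s0  (read b: s5→s0)   ← first repeat (s0 seen earlier)
  step 4: s5  (read b: s0→s5)
  step 5: s0  (read b: s5→s0)
  step 6: s4  (read a: s0→s4)
  step 7: s5  (read a: s4→s5)
  step 8: s0  (read b: s5→s0)

So i = 0, j = 3, giving x = w[0:0] = ε, y = w[0:3] = aab, z = w[3:8] = bbaab.
Check: |xy| = 3 ≤ 6 and |y| = 3 ≥ 1. Reading y takes D from s0 back to s0, so every xyⁱz is accepted.
With |Q| = 6, pigeonhole forces a state repeat no later than step 6; the substring read between the first and second visits to that state can be pumped.

aab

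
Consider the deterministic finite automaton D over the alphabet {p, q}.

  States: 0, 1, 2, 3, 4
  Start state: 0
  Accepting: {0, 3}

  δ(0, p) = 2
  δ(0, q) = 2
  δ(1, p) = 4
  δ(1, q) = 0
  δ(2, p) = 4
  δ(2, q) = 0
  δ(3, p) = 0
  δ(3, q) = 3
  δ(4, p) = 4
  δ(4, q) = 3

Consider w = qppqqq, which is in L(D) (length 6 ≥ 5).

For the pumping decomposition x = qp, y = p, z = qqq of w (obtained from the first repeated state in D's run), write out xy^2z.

qpppqqq

xy^2z = qp·p·p·qqq = qpppqqq.
Reading y = p takes D from 4 back to 4, so after x·y·y the machine is still in 4, and z then leads to the accepting state 3. Hence qpppqqq ∈ L(D).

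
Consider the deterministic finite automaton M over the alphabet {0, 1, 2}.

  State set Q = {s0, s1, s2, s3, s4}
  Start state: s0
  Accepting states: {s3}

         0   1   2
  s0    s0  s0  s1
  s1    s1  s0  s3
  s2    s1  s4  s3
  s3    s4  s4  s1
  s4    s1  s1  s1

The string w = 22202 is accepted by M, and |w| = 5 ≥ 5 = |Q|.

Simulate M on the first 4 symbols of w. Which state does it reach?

Run of M on the first 4 characters of w = 2 2 2 0:
  step 0: s0  (start)
  step 1: s1  (read 2: s0→s1)
  step 2: s3  (read 2: s1→s3)
  step 3: s1  (read 2: s3→s1)
  step 4: s1  (read 0: s1→s1)

After reading 4 characters, M is in state s1.

s1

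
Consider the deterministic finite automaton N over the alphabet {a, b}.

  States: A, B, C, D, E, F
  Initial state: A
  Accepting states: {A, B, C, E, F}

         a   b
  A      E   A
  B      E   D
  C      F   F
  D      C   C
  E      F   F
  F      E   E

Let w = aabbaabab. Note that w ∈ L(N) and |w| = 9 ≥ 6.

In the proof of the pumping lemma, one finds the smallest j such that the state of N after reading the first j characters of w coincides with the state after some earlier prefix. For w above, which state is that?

Run of N on w = a a b b a a b a b:
  step 0: A  (start)
  step 1: E  (read a: A→E)
  step 2: F  (read a: E→F)
  step 3: E  (read b: F→E)   ← first repeat (E seen earlier)
  step 4: F  (read b: E→F)
  step 5: E  (read a: F→E)
  step 6: F  (read a: E→F)
  step 7: E  (read b: F→E)
  step 8: F  (read a: E→F)
  step 9: E  (read b: F→E)

The earliest repeat is at step j = 3: N is in E, which it already visited at step i = 1.

E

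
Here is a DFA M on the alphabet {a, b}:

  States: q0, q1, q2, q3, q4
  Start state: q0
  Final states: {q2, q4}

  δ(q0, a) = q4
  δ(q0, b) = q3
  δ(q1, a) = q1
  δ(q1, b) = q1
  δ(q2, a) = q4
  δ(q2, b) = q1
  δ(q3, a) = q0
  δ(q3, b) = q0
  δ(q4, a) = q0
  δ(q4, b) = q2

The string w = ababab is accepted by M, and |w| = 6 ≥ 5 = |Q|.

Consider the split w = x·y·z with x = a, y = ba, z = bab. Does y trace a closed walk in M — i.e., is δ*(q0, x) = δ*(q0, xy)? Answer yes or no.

yes

State sequence: q0 -a-> q4 -b-> q2 -a-> q4

After x (step 1): q4. After xy (step 3): q4.
They match, so y = ba drives M around a cycle from q4 back to itself; pumping y any number of times keeps M in q4 before reading z, and xyⁱz ∈ L(M) for every i ≥ 0.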